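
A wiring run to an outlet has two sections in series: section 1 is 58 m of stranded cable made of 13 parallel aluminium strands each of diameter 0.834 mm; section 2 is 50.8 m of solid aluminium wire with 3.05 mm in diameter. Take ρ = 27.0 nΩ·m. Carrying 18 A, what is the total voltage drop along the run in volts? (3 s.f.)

7.35 V

ρ = 27.0 nΩ·m = 2.70×10^-8 Ω·m
Section 1: A_strand = π(4.1700e-04)² = 5.463e-07 m²; R₁ = ρL/(N·A_s) = (2.70×10^-8)(58)/(13×5.463e-07) = 0.2205 Ω
Section 2: A = π(d/2)² = π(1.5250e-03 m)² = 7.306e-06 m²
R₂ = (2.70×10^-8)(50.8)/(7.306e-06) = 0.1877 Ω
R = R₁ + R₂ = 0.4082 Ω
V = IR = 18 × 0.4082 = 7.35 V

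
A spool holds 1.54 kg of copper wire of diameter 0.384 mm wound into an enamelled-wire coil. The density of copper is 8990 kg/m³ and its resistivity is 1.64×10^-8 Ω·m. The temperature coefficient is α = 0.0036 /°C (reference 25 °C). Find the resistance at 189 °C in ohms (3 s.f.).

333 Ω

A = π(d/2)² = π(1.9200e-04 m)² = 1.1581e-07 m²
L = m/(density·A) = 1.54/(8990×1.1581e-07) = 1479 m
R = ρL/A = (1.64×10^-8)(1479)/(1.1581e-07) = 209.5 Ω
R(189 °C) = 209.5 × (1 + 0.0036×164) = 333 Ω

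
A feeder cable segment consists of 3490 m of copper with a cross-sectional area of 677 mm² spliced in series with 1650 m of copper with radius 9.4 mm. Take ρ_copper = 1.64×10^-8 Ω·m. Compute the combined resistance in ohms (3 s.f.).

Segment 1: A = 677 mm² = 6.770e-04 m²
R₁ = ρL/A = (1.64×10^-8)(3490)/(6.770e-04) = 0.08454 Ω
Segment 2: A = πr² = π(9.4000e-03 m)² = 2.776e-04 m²
R₂ = (1.64×10^-8)(1650)/(2.776e-04) = 0.09748 Ω
R = R₁ + R₂ = 0.182 Ω

0.182 Ω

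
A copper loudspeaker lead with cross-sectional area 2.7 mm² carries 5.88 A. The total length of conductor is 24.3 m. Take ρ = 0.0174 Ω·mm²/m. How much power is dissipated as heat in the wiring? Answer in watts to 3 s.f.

ρ = 0.0174 Ω·mm²/m = 1.74×10^-8 Ω·m
A = 2.7 mm² = 2.700e-06 m²
R = ρL/A = (1.74×10^-8)(24.3)/(2.700e-06) = 0.1566 Ω
P = I²R = (5.88)² × 0.1566 = 5.41 W

5.41 W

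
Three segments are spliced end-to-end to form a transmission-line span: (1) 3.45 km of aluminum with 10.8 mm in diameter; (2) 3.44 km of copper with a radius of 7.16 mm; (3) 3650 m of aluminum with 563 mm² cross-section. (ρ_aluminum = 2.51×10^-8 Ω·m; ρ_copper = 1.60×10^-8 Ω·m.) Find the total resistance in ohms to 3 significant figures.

1.45 Ω

Seg 1: A = π(d/2)² = π(5.4000e-03 m)² = 9.161e-05 m²
R_1 = (2.51×10^-8)(3450)/(9.161e-05) = 0.9453 Ω
Seg 2: A = πr² = π(7.1600e-03 m)² = 1.611e-04 m²
R_2 = (1.60×10^-8)(3440)/(1.611e-04) = 0.3417 Ω
Seg 3: A = 563 mm² = 5.630e-04 m²
R_3 = (2.51×10^-8)(3650)/(5.630e-04) = 0.1627 Ω
R_total = R_1 + R_2 + R_3 = 1.45 Ω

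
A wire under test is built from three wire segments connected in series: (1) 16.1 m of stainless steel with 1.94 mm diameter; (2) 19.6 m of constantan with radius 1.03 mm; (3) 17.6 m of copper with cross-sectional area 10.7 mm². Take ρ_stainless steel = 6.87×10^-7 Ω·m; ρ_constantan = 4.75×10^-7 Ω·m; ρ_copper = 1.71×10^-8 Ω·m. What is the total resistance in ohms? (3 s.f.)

6.56 Ω

Seg 1: A = π(d/2)² = π(9.7000e-04 m)² = 2.956e-06 m²
R_1 = (6.87×10^-7)(16.1)/(2.956e-06) = 3.742 Ω
Seg 2: A = πr² = π(1.0300e-03 m)² = 3.333e-06 m²
R_2 = (4.75×10^-7)(19.6)/(3.333e-06) = 2.793 Ω
Seg 3: A = 10.7 mm² = 1.070e-05 m²
R_3 = (1.71×10^-8)(17.6)/(1.070e-05) = 0.02813 Ω
R_total = R_1 + R_2 + R_3 = 6.56 Ω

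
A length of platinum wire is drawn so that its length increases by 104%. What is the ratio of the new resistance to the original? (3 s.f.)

k = 1 + 104/100 = 2.04; volume constant ⇒ A' = A/k, so R' = k²R.
Factor = 4.16

4.16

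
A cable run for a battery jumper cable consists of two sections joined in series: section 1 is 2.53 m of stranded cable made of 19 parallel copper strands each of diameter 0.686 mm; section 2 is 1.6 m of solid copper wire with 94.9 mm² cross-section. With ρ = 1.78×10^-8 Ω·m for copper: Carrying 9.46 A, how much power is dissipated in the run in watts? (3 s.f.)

Section 1: A_strand = π(3.4300e-04)² = 3.696e-07 m²; R₁ = ρL/(N·A_s) = (1.78×10^-8)(2.53)/(19×3.696e-07) = 0.006413 Ω
Section 2: A = 94.9 mm² = 9.490e-05 m²
R₂ = (1.78×10^-8)(1.6)/(9.490e-05) = 3.001×10^-4 Ω
R = R₁ + R₂ = 0.006713 Ω
P = I²R = (9.46)² × 0.006713 = 0.601 W

0.601 W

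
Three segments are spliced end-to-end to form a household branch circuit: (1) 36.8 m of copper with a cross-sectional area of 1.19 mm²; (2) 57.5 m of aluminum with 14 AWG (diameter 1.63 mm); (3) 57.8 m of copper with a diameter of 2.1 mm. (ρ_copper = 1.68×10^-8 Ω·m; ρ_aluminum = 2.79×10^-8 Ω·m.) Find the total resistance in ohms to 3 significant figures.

Seg 1: A = 1.19 mm² = 1.190e-06 m²
R_1 = (1.68×10^-8)(36.8)/(1.190e-06) = 0.5195 Ω
Seg 2: A = π(1.63/2 mm)² = π(8.1500e-04 m)² = 2.087e-06 m²
R_2 = (2.79×10^-8)(57.5)/(2.087e-06) = 0.7688 Ω
Seg 3: A = π(d/2)² = π(1.0500e-03 m)² = 3.464e-06 m²
R_3 = (1.68×10^-8)(57.8)/(3.464e-06) = 0.2804 Ω
R_total = R_1 + R_2 + R_3 = 1.57 Ω

1.57 Ω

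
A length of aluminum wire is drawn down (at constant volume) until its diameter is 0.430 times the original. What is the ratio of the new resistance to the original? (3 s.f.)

29.3

Volume constant ⇒ L' = L/r² with r = 0.43. R' = ρL'/A' = ρ(L/r²)/(πr²d₀²/4) = R/r⁴.
Factor = 29.3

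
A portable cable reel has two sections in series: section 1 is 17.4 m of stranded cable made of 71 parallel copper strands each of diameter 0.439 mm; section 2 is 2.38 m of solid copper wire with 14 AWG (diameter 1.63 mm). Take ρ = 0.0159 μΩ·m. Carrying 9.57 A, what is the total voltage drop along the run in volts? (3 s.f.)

0.420 V

ρ = 0.0159 μΩ·m = 1.59×10^-8 Ω·m
Section 1: A_strand = π(2.1950e-04)² = 1.514e-07 m²; R₁ = ρL/(N·A_s) = (1.59×10^-8)(17.4)/(71×1.514e-07) = 0.02574 Ω
Section 2: A = π(1.63/2 mm)² = π(8.1500e-04 m)² = 2.087e-06 m²
R₂ = (1.59×10^-8)(2.38)/(2.087e-06) = 0.01813 Ω
R = R₁ + R₂ = 0.04388 Ω
V = IR = 9.57 × 0.04388 = 0.420 V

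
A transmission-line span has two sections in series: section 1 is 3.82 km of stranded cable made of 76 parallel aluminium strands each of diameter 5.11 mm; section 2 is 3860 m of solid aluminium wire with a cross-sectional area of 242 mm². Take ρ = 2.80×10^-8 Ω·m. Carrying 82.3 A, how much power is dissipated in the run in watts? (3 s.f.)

3490 W

Section 1: A_strand = π(2.5550e-03)² = 2.051e-05 m²; R₁ = ρL/(N·A_s) = (2.80×10^-8)(3820)/(76×2.051e-05) = 0.06862 Ω
Section 2: A = 242 mm² = 2.420e-04 m²
R₂ = (2.80×10^-8)(3860)/(2.420e-04) = 0.4466 Ω
R = R₁ + R₂ = 0.5152 Ω
P = I²R = (82.3)² × 0.5152 = 3490 W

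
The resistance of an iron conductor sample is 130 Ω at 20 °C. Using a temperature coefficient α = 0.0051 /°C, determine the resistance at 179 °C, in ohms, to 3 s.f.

ΔT = 179 − 20 = 159 °C
R = R₀(1 + αΔT) = 130 × (1 + 0.0051×159) = 130 × 1.811 = 235 Ω

235 Ω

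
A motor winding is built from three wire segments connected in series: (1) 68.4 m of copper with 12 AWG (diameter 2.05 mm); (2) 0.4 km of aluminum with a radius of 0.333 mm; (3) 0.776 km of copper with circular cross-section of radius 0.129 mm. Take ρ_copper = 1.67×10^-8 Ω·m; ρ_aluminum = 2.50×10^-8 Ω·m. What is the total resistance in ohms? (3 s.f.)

Seg 1: A = π(2.05/2 mm)² = π(1.0250e-03 m)² = 3.301e-06 m²
R_1 = (1.67×10^-8)(68.4)/(3.301e-06) = 0.3461 Ω
Seg 2: A = πr² = π(3.3300e-04 m)² = 3.484e-07 m²
R_2 = (2.50×10^-8)(400)/(3.484e-07) = 28.71 Ω
Seg 3: A = πr² = π(1.2900e-04 m)² = 5.228e-08 m²
R_3 = (1.67×10^-8)(776)/(5.228e-08) = 247.9 Ω
R_total = R_1 + R_2 + R_3 = 277 Ω

277 Ω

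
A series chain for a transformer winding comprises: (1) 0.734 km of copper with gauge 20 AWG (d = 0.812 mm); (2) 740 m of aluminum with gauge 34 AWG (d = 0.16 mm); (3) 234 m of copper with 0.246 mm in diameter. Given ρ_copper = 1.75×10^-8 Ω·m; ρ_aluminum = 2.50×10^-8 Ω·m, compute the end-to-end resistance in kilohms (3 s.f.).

1.03 kΩ

Seg 1: A = π(0.812/2 mm)² = π(4.0600e-04 m)² = 5.178e-07 m²
R_1 = (1.75×10^-8)(734)/(5.178e-07) = 24.8 Ω
Seg 2: A = π(0.16/2 mm)² = π(8.0000e-05 m)² = 2.011e-08 m²
R_2 = (2.50×10^-8)(740)/(2.011e-08) = 920.1 Ω
Seg 3: A = π(d/2)² = π(1.2300e-04 m)² = 4.753e-08 m²
R_3 = (1.75×10^-8)(234)/(4.753e-08) = 86.16 Ω
R_total = R_1 + R_2 + R_3 = 1.03 kΩ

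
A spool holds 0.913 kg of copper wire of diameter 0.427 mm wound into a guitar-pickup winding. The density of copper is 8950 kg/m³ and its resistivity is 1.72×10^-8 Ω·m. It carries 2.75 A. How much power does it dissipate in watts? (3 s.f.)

647 W

A = π(d/2)² = π(2.1350e-04 m)² = 1.4320e-07 m²
L = m/(density·A) = 0.913/(8950×1.4320e-07) = 712.4 m
R = ρL/A = (1.72×10^-8)(712.4)/(1.4320e-07) = 85.56 Ω
P = I²R = (2.75)² × 85.56 = 647 W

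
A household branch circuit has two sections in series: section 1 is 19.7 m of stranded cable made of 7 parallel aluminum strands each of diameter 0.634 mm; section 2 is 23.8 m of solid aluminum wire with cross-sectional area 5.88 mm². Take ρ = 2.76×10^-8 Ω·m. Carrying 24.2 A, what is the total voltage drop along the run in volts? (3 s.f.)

Section 1: A_strand = π(3.1700e-04)² = 3.157e-07 m²; R₁ = ρL/(N·A_s) = (2.76×10^-8)(19.7)/(7×3.157e-07) = 0.246 Ω
Section 2: A = 5.88 mm² = 5.880e-06 m²
R₂ = (2.76×10^-8)(23.8)/(5.880e-06) = 0.1117 Ω
R = R₁ + R₂ = 0.3578 Ω
V = IR = 24.2 × 0.3578 = 8.66 V

8.66 V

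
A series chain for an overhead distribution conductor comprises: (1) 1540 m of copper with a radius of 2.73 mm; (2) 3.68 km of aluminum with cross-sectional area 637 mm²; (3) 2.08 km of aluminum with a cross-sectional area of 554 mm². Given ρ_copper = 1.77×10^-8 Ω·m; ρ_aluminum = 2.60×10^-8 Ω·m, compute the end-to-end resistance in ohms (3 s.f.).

Seg 1: A = πr² = π(2.7300e-03 m)² = 2.341e-05 m²
R_1 = (1.77×10^-8)(1540)/(2.341e-05) = 1.164 Ω
Seg 2: A = 637 mm² = 6.370e-04 m²
R_2 = (2.60×10^-8)(3680)/(6.370e-04) = 0.1502 Ω
Seg 3: A = 554 mm² = 5.540e-04 m²
R_3 = (2.60×10^-8)(2080)/(5.540e-04) = 0.09762 Ω
R_total = R_1 + R_2 + R_3 = 1.41 Ω

1.41 Ω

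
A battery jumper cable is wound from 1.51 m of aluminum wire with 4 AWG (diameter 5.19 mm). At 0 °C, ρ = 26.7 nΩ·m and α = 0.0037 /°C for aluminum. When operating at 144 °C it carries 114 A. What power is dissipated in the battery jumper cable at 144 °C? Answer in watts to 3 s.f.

ρ = 26.7 nΩ·m = 2.67×10^-8 Ω·m
A = π(5.19/2 mm)² = π(2.5950e-03 m)² = 2.116e-05 m²
R₍0₎ = ρL/A = (2.67×10^-8)(1.51)/(2.116e-05) = 0.001906 Ω
R₍144₎ = R₍0₎(1 + αΔT) = 0.001906 × (1 + 0.0037×144) = 0.002921 Ω
P = I²R = (114)² × 0.002921 = 38.0 W

38.0 W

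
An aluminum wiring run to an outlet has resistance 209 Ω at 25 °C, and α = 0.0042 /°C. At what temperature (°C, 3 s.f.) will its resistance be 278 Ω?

R = R₀(1 + α(T − T₀)) ⇒ T = T₀ + (R/R₀ − 1)/α
T = 25 + (278/209 − 1)/0.0042 = 25 + (0.3301)/0.0042 = 104 °C

104 °C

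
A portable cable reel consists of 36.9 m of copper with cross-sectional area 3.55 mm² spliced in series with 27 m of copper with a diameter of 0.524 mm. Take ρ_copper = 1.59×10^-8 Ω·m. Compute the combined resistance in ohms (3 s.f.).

2.16 Ω

Segment 1: A = 3.55 mm² = 3.550e-06 m²
R₁ = ρL/A = (1.59×10^-8)(36.9)/(3.550e-06) = 0.1653 Ω
Segment 2: A = π(d/2)² = π(2.6200e-04 m)² = 2.157e-07 m²
R₂ = (1.59×10^-8)(27)/(2.157e-07) = 1.991 Ω
R = R₁ + R₂ = 2.16 Ω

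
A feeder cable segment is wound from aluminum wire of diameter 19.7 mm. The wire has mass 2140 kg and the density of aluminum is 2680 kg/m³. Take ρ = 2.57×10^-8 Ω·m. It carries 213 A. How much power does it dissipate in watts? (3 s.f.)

10000 W

A = π(d/2)² = π(9.8500e-03 m)² = 3.0481e-04 m²
L = m/(density·A) = 2140/(2680×3.0481e-04) = 2620 m
R = ρL/A = (2.57×10^-8)(2620)/(3.0481e-04) = 0.2209 Ω
P = I²R = (213)² × 0.2209 = 10000 W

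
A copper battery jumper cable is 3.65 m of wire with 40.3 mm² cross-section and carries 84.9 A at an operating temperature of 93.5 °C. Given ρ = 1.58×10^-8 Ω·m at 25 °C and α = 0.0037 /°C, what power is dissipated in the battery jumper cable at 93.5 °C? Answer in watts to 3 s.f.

A = 40.3 mm² = 4.030e-05 m²
R₍25₎ = ρL/A = (1.58×10^-8)(3.65)/(4.030e-05) = 0.001431 Ω
R₍93.5₎ = R₍25₎(1 + αΔT) = 0.001431 × (1 + 0.0037×68.5) = 0.001794 Ω
P = I²R = (84.9)² × 0.001794 = 12.9 W

12.9 W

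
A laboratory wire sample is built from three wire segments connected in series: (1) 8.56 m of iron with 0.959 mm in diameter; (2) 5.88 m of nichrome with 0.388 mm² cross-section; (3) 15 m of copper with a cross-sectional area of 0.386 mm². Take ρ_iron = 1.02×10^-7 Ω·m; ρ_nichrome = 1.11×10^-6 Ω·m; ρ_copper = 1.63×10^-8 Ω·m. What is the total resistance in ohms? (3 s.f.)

Seg 1: A = π(d/2)² = π(4.7950e-04 m)² = 7.223e-07 m²
R_1 = (1.02×10^-7)(8.56)/(7.223e-07) = 1.209 Ω
Seg 2: A = 0.388 mm² = 3.880e-07 m²
R_2 = (1.11×10^-6)(5.88)/(3.880e-07) = 16.82 Ω
Seg 3: A = 0.386 mm² = 3.860e-07 m²
R_3 = (1.63×10^-8)(15)/(3.860e-07) = 0.6334 Ω
R_total = R_1 + R_2 + R_3 = 18.7 Ω

18.7 Ω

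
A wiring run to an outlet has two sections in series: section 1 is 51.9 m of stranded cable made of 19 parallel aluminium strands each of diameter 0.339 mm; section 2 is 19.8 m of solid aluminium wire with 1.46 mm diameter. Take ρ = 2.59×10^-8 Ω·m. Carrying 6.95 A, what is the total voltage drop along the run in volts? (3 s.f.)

Section 1: A_strand = π(1.6950e-04)² = 9.026e-08 m²; R₁ = ρL/(N·A_s) = (2.59×10^-8)(51.9)/(19×9.026e-08) = 0.7838 Ω
Section 2: A = π(d/2)² = π(7.3000e-04 m)² = 1.674e-06 m²
R₂ = (2.59×10^-8)(19.8)/(1.674e-06) = 0.3063 Ω
R = R₁ + R₂ = 1.09 Ω
V = IR = 6.95 × 1.09 = 7.58 V

7.58 V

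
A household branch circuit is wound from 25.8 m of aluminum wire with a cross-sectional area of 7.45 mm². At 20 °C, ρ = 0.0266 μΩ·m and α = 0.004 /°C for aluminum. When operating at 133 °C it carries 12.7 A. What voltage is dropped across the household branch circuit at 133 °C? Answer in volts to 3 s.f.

ρ = 0.0266 μΩ·m = 2.66×10^-8 Ω·m
A = 7.45 mm² = 7.450e-06 m²
R₍20₎ = ρL/A = (2.66×10^-8)(25.8)/(7.450e-06) = 0.09212 Ω
R₍133₎ = R₍20₎(1 + αΔT) = 0.09212 × (1 + 0.004×113) = 0.1338 Ω
V = IR = 12.7 × 0.1338 = 1.70 V

1.70 V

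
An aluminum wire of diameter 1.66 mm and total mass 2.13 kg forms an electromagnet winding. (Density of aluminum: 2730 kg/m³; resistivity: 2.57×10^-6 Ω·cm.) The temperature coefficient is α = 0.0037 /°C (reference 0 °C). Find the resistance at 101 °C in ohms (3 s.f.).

5.88 Ω

ρ = 2.57×10^-6 Ω·cm = 2.57×10^-8 Ω·m
A = π(d/2)² = π(8.3000e-04 m)² = 2.1642e-06 m²
L = m/(density·A) = 2.13/(2730×2.1642e-06) = 360.5 m
R = ρL/A = (2.57×10^-8)(360.5)/(2.1642e-06) = 4.281 Ω
R(101 °C) = 4.281 × (1 + 0.0037×101) = 5.88 Ω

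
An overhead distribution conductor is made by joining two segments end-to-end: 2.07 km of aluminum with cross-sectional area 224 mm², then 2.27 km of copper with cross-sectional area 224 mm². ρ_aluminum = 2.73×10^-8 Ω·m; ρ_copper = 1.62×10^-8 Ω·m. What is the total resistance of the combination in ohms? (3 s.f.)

0.416 Ω

Segment 1: A = 224 mm² = 2.240e-04 m²
R₁ = ρL/A = (2.73×10^-8)(2070)/(2.240e-04) = 0.2523 Ω
R₂ = (1.62×10^-8)(2270)/(2.240e-04) = 0.1642 Ω
R = R₁ + R₂ = 0.416 Ω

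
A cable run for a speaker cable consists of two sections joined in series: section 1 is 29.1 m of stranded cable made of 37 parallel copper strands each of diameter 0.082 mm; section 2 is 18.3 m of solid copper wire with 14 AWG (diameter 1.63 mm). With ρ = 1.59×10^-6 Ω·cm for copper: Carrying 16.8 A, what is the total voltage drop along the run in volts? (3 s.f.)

42.1 V

ρ = 1.59×10^-6 Ω·cm = 1.59×10^-8 Ω·m
Section 1: A_strand = π(4.1000e-05)² = 5.281e-09 m²; R₁ = ρL/(N·A_s) = (1.59×10^-8)(29.1)/(37×5.281e-09) = 2.368 Ω
Section 2: A = π(1.63/2 mm)² = π(8.1500e-04 m)² = 2.087e-06 m²
R₂ = (1.59×10^-8)(18.3)/(2.087e-06) = 0.1394 Ω
R = R₁ + R₂ = 2.507 Ω
V = IR = 16.8 × 2.507 = 42.1 V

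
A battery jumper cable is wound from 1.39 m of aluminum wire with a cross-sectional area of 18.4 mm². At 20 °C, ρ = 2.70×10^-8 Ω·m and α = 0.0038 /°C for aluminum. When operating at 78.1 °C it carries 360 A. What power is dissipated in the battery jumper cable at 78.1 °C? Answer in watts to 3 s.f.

323 W

A = 18.4 mm² = 1.840e-05 m²
R₍20₎ = ρL/A = (2.70×10^-8)(1.39)/(1.840e-05) = 0.00204 Ω
R₍78.1₎ = R₍20₎(1 + αΔT) = 0.00204 × (1 + 0.0038×58.1) = 0.00249 Ω
P = I²R = (360)² × 0.00249 = 323 W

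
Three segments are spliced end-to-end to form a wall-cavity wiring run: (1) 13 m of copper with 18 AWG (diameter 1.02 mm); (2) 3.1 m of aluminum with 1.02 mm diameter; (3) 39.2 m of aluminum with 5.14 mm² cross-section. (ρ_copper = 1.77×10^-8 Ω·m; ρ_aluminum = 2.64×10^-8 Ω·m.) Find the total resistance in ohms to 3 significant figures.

Seg 1: A = π(1.02/2 mm)² = π(5.1000e-04 m)² = 8.171e-07 m²
R_1 = (1.77×10^-8)(13)/(8.171e-07) = 0.2816 Ω
Seg 2: A = π(d/2)² = π(5.1000e-04 m)² = 8.171e-07 m²
R_2 = (2.64×10^-8)(3.1)/(8.171e-07) = 0.1002 Ω
Seg 3: A = 5.14 mm² = 5.140e-06 m²
R_3 = (2.64×10^-8)(39.2)/(5.140e-06) = 0.2013 Ω
R_total = R_1 + R_2 + R_3 = 0.583 Ω

0.583 Ω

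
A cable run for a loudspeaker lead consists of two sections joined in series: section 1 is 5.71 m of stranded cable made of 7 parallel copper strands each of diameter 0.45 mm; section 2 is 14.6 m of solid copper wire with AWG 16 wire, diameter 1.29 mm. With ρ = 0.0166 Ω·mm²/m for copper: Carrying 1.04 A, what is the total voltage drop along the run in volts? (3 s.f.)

0.281 V

ρ = 0.0166 Ω·mm²/m = 1.66×10^-8 Ω·m
Section 1: A_strand = π(2.2500e-04)² = 1.590e-07 m²; R₁ = ρL/(N·A_s) = (1.66×10^-8)(5.71)/(7×1.590e-07) = 0.08514 Ω
Section 2: A = π(1.29/2 mm)² = π(6.4500e-04 m)² = 1.307e-06 m²
R₂ = (1.66×10^-8)(14.6)/(1.307e-06) = 0.1854 Ω
R = R₁ + R₂ = 0.2706 Ω
V = IR = 1.04 × 0.2706 = 0.281 V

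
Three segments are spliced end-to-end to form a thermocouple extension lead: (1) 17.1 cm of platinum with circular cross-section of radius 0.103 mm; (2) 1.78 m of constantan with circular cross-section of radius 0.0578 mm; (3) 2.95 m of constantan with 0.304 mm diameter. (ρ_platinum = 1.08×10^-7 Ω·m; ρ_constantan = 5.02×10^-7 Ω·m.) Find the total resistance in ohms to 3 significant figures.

Seg 1: A = πr² = π(1.0300e-04 m)² = 3.333e-08 m²
R_1 = (1.08×10^-7)(0.171)/(3.333e-08) = 0.5541 Ω
Seg 2: A = πr² = π(5.7800e-05 m)² = 1.050e-08 m²
R_2 = (5.02×10^-7)(1.78)/(1.050e-08) = 85.14 Ω
Seg 3: A = π(d/2)² = π(1.5200e-04 m)² = 7.258e-08 m²
R_3 = (5.02×10^-7)(2.95)/(7.258e-08) = 20.4 Ω
R_total = R_1 + R_2 + R_3 = 106 Ω

106 Ω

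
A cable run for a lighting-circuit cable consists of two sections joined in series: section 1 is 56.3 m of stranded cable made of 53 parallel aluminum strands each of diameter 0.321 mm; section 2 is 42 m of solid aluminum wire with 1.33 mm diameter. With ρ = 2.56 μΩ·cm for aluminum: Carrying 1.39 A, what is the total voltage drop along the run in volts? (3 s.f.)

ρ = 2.56 μΩ·cm = 2.56×10^-8 Ω·m
Section 1: A_strand = π(1.6050e-04)² = 8.093e-08 m²; R₁ = ρL/(N·A_s) = (2.56×10^-8)(56.3)/(53×8.093e-08) = 0.336 Ω
Section 2: A = π(d/2)² = π(6.6500e-04 m)² = 1.389e-06 m²
R₂ = (2.56×10^-8)(42)/(1.389e-06) = 0.7739 Ω
R = R₁ + R₂ = 1.11 Ω
V = IR = 1.39 × 1.11 = 1.54 V

1.54 V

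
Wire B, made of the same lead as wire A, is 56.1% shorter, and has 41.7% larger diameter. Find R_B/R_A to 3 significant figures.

0.219

R ∝ L/d², so R_B/R_A = (1 − 56.1/100) × (1 + 41.7/100)⁻²
= 0.439 × 0.498 = 0.219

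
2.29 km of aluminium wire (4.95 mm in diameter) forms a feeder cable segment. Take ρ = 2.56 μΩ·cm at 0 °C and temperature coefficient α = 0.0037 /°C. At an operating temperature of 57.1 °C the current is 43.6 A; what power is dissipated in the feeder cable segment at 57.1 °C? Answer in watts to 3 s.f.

7010 W

ρ = 2.56 μΩ·cm = 2.56×10^-8 Ω·m
A = π(d/2)² = π(2.4750e-03 m)² = 1.924e-05 m²
R₍0₎ = ρL/A = (2.56×10^-8)(2290)/(1.924e-05) = 3.046 Ω
R₍57.1₎ = R₍0₎(1 + αΔT) = 3.046 × (1 + 0.0037×57.1) = 3.69 Ω
P = I²R = (43.6)² × 3.69 = 7010 W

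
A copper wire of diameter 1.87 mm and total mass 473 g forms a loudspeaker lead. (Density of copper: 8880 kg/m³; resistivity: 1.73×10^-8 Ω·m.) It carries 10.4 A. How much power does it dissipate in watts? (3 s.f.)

13.2 W

A = π(d/2)² = π(9.3500e-04 m)² = 2.7465e-06 m²
L = m/(density·A) = 0.473/(8880×2.7465e-06) = 19.39 m
R = ρL/A = (1.73×10^-8)(19.39)/(2.7465e-06) = 0.1222 Ω
P = I²R = (10.4)² × 0.1222 = 13.2 W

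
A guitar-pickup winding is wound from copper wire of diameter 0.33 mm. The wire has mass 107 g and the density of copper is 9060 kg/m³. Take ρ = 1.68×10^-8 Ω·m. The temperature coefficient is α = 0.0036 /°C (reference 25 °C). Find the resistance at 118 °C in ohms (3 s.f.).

A = π(d/2)² = π(1.6500e-04 m)² = 8.5530e-08 m²
L = m/(density·A) = 0.107/(9060×8.5530e-08) = 138.1 m
R = ρL/A = (1.68×10^-8)(138.1)/(8.5530e-08) = 27.12 Ω
R(118 °C) = 27.12 × (1 + 0.0036×93) = 36.2 Ω

36.2 Ω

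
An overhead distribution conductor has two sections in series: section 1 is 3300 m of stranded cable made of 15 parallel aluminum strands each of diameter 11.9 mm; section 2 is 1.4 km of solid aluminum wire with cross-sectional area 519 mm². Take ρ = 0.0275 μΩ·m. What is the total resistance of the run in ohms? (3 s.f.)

0.129 Ω

ρ = 0.0275 μΩ·m = 2.75×10^-8 Ω·m
Section 1: A_strand = π(5.9500e-03)² = 1.112e-04 m²; R₁ = ρL/(N·A_s) = (2.75×10^-8)(3300)/(15×1.112e-04) = 0.0544 Ω
Section 2: A = 519 mm² = 5.190e-04 m²
R₂ = (2.75×10^-8)(1400)/(5.190e-04) = 0.07418 Ω
R = R₁ + R₂ = 0.129 Ω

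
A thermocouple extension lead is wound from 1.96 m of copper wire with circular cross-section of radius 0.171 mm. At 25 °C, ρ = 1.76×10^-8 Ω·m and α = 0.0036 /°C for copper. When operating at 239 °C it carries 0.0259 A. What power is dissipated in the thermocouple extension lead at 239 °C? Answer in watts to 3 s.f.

4.46×10^-4 W

A = πr² = π(1.7100e-04 m)² = 9.186e-08 m²
R₍25₎ = ρL/A = (1.76×10^-8)(1.96)/(9.186e-08) = 0.3755 Ω
R₍239₎ = R₍25₎(1 + αΔT) = 0.3755 × (1 + 0.0036×214) = 0.6648 Ω
P = I²R = (0.0259)² × 0.6648 = 4.46×10^-4 W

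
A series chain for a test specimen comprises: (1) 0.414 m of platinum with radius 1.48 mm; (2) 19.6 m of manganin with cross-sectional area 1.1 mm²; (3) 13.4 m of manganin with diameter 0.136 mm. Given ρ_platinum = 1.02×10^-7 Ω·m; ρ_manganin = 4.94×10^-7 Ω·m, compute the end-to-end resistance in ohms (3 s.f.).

Seg 1: A = πr² = π(1.4800e-03 m)² = 6.881e-06 m²
R_1 = (1.02×10^-7)(0.414)/(6.881e-06) = 0.006137 Ω
Seg 2: A = 1.1 mm² = 1.100e-06 m²
R_2 = (4.94×10^-7)(19.6)/(1.100e-06) = 8.802 Ω
Seg 3: A = π(d/2)² = π(6.8000e-05 m)² = 1.453e-08 m²
R_3 = (4.94×10^-7)(13.4)/(1.453e-08) = 455.7 Ω
R_total = R_1 + R_2 + R_3 = 464 Ω

464 Ω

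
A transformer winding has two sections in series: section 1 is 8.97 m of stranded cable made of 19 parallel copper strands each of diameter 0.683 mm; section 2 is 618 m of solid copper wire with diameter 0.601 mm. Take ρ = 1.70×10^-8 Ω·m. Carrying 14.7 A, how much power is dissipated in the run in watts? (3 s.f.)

Section 1: A_strand = π(3.4150e-04)² = 3.664e-07 m²; R₁ = ρL/(N·A_s) = (1.70×10^-8)(8.97)/(19×3.664e-07) = 0.02191 Ω
Section 2: A = π(d/2)² = π(3.0050e-04 m)² = 2.837e-07 m²
R₂ = (1.70×10^-8)(618)/(2.837e-07) = 37.03 Ω
R = R₁ + R₂ = 37.06 Ω
P = I²R = (14.7)² × 37.06 = 8010 W

8010 W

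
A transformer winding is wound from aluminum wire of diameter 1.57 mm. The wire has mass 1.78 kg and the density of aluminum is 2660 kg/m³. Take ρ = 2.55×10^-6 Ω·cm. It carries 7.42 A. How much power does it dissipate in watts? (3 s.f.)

251 W

ρ = 2.55×10^-6 Ω·cm = 2.55×10^-8 Ω·m
A = π(d/2)² = π(7.8500e-04 m)² = 1.9359e-06 m²
L = m/(density·A) = 1.78/(2660×1.9359e-06) = 345.7 m
R = ρL/A = (2.55×10^-8)(345.7)/(1.9359e-06) = 4.553 Ω
P = I²R = (7.42)² × 4.553 = 251 W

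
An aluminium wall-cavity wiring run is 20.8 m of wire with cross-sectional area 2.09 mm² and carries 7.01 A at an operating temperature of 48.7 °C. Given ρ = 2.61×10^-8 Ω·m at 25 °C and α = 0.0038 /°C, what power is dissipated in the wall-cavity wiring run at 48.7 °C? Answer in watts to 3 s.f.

13.9 W

A = 2.09 mm² = 2.090e-06 m²
R₍25₎ = ρL/A = (2.61×10^-8)(20.8)/(2.090e-06) = 0.2598 Ω
R₍48.7₎ = R₍25₎(1 + αΔT) = 0.2598 × (1 + 0.0038×23.7) = 0.2831 Ω
P = I²R = (7.01)² × 0.2831 = 13.9 W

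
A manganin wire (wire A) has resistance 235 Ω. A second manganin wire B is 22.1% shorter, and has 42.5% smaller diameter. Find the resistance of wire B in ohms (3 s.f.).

554 Ω

R ∝ L/d², so R_B/R_A = (1 − 22.1/100) × (1 − 42.5/100)⁻²
= 0.779 × 3.025 = 2.356
R_B = 2.356 × 235 = 554 Ω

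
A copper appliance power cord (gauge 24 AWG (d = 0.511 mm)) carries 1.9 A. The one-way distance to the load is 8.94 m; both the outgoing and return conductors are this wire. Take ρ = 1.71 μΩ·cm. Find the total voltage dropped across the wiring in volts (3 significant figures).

2.83 V

ρ = 1.71 μΩ·cm = 1.71×10^-8 Ω·m
A = π(0.511/2 mm)² = π(2.5550e-04 m)² = 2.051e-07 m²
Total conductor length (both ways) L = 2 × 8.94 = 17.88 m
R = ρL/A = (1.71×10^-8)(17.88)/(2.051e-07) = 1.491 Ω
V = IR = 1.9 × 1.491 = 2.83 V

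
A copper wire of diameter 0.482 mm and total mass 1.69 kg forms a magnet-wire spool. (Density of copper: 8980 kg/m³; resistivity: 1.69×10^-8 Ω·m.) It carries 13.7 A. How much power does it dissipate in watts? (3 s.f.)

17900 W

A = π(d/2)² = π(2.4100e-04 m)² = 1.8247e-07 m²
L = m/(density·A) = 1.69/(8980×1.8247e-07) = 1031 m
R = ρL/A = (1.69×10^-8)(1031)/(1.8247e-07) = 95.53 Ω
P = I²R = (13.7)² × 95.53 = 17900 W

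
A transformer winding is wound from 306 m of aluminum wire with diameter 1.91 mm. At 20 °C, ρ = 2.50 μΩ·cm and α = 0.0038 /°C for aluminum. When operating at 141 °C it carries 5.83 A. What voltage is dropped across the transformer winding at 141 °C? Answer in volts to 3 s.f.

22.7 V

ρ = 2.50 μΩ·cm = 2.50×10^-8 Ω·m
A = π(d/2)² = π(9.5500e-04 m)² = 2.865e-06 m²
R₍20₎ = ρL/A = (2.50×10^-8)(306)/(2.865e-06) = 2.67 Ω
R₍141₎ = R₍20₎(1 + αΔT) = 2.67 × (1 + 0.0038×121) = 3.898 Ω
V = IR = 5.83 × 3.898 = 22.7 V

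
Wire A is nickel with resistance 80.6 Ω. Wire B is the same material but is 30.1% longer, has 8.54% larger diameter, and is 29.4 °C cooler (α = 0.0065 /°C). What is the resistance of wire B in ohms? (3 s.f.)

R ∝ ρL/d² with ρ ∝ (1+αΔT), so R_B/R_A = (1 + 30.1/100) × (1 + 8.54/100)⁻² × (1 − 0.0065×29.4)
= 1.301 × 0.8488 × 0.8089 = 0.8933
R_B = 0.8933 × 80.6 = 72.0 Ω

72.0 Ω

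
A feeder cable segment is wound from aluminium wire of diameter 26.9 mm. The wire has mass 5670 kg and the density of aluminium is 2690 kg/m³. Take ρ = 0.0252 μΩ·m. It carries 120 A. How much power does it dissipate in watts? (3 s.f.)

2370 W

ρ = 0.0252 μΩ·m = 2.52×10^-8 Ω·m
A = π(d/2)² = π(1.3450e-02 m)² = 5.6832e-04 m²
L = m/(density·A) = 5670/(2690×5.6832e-04) = 3709 m
R = ρL/A = (2.52×10^-8)(3709)/(5.6832e-04) = 0.1645 Ω
P = I²R = (120)² × 0.1645 = 2370 W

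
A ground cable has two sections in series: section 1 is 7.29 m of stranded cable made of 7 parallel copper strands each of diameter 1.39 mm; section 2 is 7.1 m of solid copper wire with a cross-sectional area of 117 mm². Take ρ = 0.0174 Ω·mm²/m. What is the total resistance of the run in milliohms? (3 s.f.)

ρ = 0.0174 Ω·mm²/m = 1.74×10^-8 Ω·m
Section 1: A_strand = π(6.9500e-04)² = 1.517e-06 m²; R₁ = ρL/(N·A_s) = (1.74×10^-8)(7.29)/(7×1.517e-06) = 0.01194 Ω
Section 2: A = 117 mm² = 1.170e-04 m²
R₂ = (1.74×10^-8)(7.1)/(1.170e-04) = 0.001056 Ω
R = R₁ + R₂ = 13.0 mΩ

13.0 mΩ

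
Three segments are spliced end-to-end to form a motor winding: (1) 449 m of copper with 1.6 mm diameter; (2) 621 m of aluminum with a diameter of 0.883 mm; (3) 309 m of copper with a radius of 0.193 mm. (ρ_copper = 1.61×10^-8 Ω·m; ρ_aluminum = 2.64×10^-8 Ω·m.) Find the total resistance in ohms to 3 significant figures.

Seg 1: A = π(d/2)² = π(8.0000e-04 m)² = 2.011e-06 m²
R_1 = (1.61×10^-8)(449)/(2.011e-06) = 3.595 Ω
Seg 2: A = π(d/2)² = π(4.4150e-04 m)² = 6.124e-07 m²
R_2 = (2.64×10^-8)(621)/(6.124e-07) = 26.77 Ω
Seg 3: A = πr² = π(1.9300e-04 m)² = 1.170e-07 m²
R_3 = (1.61×10^-8)(309)/(1.170e-07) = 42.51 Ω
R_total = R_1 + R_2 + R_3 = 72.9 Ω

72.9 Ω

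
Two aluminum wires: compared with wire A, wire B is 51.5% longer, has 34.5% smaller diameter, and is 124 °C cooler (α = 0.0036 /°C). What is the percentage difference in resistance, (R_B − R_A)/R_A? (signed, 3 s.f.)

R ∝ ρL/d² with ρ ∝ (1+αΔT), so R_B/R_A = (1 + 51.5/100) × (1 − 34.5/100)⁻² × (1 − 0.0036×124)
= 1.515 × 2.331 × 0.5536 = 1.955
(R_B − R_A)/R_A = 1.955 − 1 = 95.5%

95.5%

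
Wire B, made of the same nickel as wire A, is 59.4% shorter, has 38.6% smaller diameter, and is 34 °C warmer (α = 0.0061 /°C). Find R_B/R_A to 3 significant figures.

R ∝ ρL/d² with ρ ∝ (1+αΔT), so R_B/R_A = (1 − 59.4/100) × (1 − 38.6/100)⁻² × (1 + 0.0061×34)
= 0.406 × 2.652 × 1.207 = 1.30

1.30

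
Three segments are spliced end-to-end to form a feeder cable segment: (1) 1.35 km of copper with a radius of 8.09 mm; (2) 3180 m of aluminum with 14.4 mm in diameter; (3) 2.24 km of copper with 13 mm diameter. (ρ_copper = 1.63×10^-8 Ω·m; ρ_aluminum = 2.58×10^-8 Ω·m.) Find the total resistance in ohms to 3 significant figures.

Seg 1: A = πr² = π(8.0900e-03 m)² = 2.056e-04 m²
R_1 = (1.63×10^-8)(1350)/(2.056e-04) = 0.107 Ω
Seg 2: A = π(d/2)² = π(7.2000e-03 m)² = 1.629e-04 m²
R_2 = (2.58×10^-8)(3180)/(1.629e-04) = 0.5038 Ω
Seg 3: A = π(d/2)² = π(6.5000e-03 m)² = 1.327e-04 m²
R_3 = (1.63×10^-8)(2240)/(1.327e-04) = 0.2751 Ω
R_total = R_1 + R_2 + R_3 = 0.886 Ω

0.886 Ω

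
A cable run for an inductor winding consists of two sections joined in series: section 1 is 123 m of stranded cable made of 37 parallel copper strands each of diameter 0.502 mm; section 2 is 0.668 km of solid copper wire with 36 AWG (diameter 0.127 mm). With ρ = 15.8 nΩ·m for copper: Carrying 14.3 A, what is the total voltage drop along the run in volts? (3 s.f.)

ρ = 15.8 nΩ·m = 1.58×10^-8 Ω·m
Section 1: A_strand = π(2.5100e-04)² = 1.979e-07 m²; R₁ = ρL/(N·A_s) = (1.58×10^-8)(123)/(37×1.979e-07) = 0.2654 Ω
Section 2: A = π(0.127/2 mm)² = π(6.3500e-05 m)² = 1.267e-08 m²
R₂ = (1.58×10^-8)(668)/(1.267e-08) = 833.2 Ω
R = R₁ + R₂ = 833.4 Ω
V = IR = 14.3 × 833.4 = 11900 V

11900 V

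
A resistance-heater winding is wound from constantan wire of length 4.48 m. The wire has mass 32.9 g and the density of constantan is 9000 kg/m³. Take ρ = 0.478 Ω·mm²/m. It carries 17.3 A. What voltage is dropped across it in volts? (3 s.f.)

ρ = 0.478 Ω·mm²/m = 4.78×10^-7 Ω·m
A = m/(density·L) = 0.0329/(9000×4.48) = 8.1597e-07 m²
R = ρL/A = (4.78×10^-7)(4.48)/(8.1597e-07) = 2.624 Ω
V = IR = 17.3 × 2.624 = 45.4 V

45.4 V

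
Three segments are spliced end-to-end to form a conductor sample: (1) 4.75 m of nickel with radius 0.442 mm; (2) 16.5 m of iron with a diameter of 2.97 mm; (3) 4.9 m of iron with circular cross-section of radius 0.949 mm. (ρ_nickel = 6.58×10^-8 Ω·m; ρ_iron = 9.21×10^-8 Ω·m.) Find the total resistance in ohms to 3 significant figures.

0.888 Ω

Seg 1: A = πr² = π(4.4200e-04 m)² = 6.138e-07 m²
R_1 = (6.58×10^-8)(4.75)/(6.138e-07) = 0.5092 Ω
Seg 2: A = π(d/2)² = π(1.4850e-03 m)² = 6.928e-06 m²
R_2 = (9.21×10^-8)(16.5)/(6.928e-06) = 0.2194 Ω
Seg 3: A = πr² = π(9.4900e-04 m)² = 2.829e-06 m²
R_3 = (9.21×10^-8)(4.9)/(2.829e-06) = 0.1595 Ω
R_total = R_1 + R_2 + R_3 = 0.888 Ω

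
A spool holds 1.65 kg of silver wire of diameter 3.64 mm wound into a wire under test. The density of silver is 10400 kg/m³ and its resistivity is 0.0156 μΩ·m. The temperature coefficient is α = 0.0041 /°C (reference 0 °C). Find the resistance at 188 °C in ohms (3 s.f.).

0.0405 Ω

ρ = 0.0156 μΩ·m = 1.56×10^-8 Ω·m
A = π(d/2)² = π(1.8200e-03 m)² = 1.0406e-05 m²
L = m/(density·A) = 1.65/(10400×1.0406e-05) = 15.25 m
R = ρL/A = (1.56×10^-8)(15.25)/(1.0406e-05) = 0.02286 Ω
R(188 °C) = 0.02286 × (1 + 0.0041×188) = 0.0405 Ω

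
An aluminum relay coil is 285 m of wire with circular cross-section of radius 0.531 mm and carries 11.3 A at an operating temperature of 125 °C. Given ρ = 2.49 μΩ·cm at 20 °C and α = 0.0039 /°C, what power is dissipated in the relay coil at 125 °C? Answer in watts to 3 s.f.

ρ = 2.49 μΩ·cm = 2.49×10^-8 Ω·m
A = πr² = π(5.3100e-04 m)² = 8.858e-07 m²
R₍20₎ = ρL/A = (2.49×10^-8)(285)/(8.858e-07) = 8.011 Ω
R₍125₎ = R₍20₎(1 + αΔT) = 8.011 × (1 + 0.0039×105) = 11.29 Ω
P = I²R = (11.3)² × 11.29 = 1440 W

1440 W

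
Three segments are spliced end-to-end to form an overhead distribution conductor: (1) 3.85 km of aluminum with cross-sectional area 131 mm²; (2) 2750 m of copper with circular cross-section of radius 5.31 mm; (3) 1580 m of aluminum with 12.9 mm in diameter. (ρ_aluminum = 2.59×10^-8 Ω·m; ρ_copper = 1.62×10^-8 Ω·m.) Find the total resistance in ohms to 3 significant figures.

1.58 Ω

Seg 1: A = 131 mm² = 1.310e-04 m²
R_1 = (2.59×10^-8)(3850)/(1.310e-04) = 0.7612 Ω
Seg 2: A = πr² = π(5.3100e-03 m)² = 8.858e-05 m²
R_2 = (1.62×10^-8)(2750)/(8.858e-05) = 0.5029 Ω
Seg 3: A = π(d/2)² = π(6.4500e-03 m)² = 1.307e-04 m²
R_3 = (2.59×10^-8)(1580)/(1.307e-04) = 0.3131 Ω
R_total = R_1 + R_2 + R_3 = 1.58 Ω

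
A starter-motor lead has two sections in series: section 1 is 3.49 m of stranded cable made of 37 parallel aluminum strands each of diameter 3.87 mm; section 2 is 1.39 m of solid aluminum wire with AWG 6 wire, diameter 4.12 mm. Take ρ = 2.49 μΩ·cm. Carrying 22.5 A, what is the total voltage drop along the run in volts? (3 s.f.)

ρ = 2.49 μΩ·cm = 2.49×10^-8 Ω·m
Section 1: A_strand = π(1.9350e-03)² = 1.176e-05 m²; R₁ = ρL/(N·A_s) = (2.49×10^-8)(3.49)/(37×1.176e-05) = 1.997×10^-4 Ω
Section 2: A = π(4.12/2 mm)² = π(2.0600e-03 m)² = 1.333e-05 m²
R₂ = (2.49×10^-8)(1.39)/(1.333e-05) = 0.002596 Ω
R = R₁ + R₂ = 0.002796 Ω
V = IR = 22.5 × 0.002796 = 0.0629 V

0.0629 V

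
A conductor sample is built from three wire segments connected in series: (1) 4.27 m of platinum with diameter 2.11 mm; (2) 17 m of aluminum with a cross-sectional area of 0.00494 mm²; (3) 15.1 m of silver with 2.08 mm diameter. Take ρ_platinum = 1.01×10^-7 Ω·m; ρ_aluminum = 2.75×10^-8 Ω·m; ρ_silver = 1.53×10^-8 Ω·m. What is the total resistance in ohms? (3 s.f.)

Seg 1: A = π(d/2)² = π(1.0550e-03 m)² = 3.497e-06 m²
R_1 = (1.01×10^-7)(4.27)/(3.497e-06) = 0.1233 Ω
Seg 2: A = 0.00494 mm² = 4.940e-09 m²
R_2 = (2.75×10^-8)(17)/(4.940e-09) = 94.64 Ω
Seg 3: A = π(d/2)² = π(1.0400e-03 m)² = 3.398e-06 m²
R_3 = (1.53×10^-8)(15.1)/(3.398e-06) = 0.06799 Ω
R_total = R_1 + R_2 + R_3 = 94.8 Ω

94.8 Ω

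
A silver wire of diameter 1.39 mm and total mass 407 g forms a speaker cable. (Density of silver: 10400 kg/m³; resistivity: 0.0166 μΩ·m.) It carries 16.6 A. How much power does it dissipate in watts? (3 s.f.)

77.7 W

ρ = 0.0166 μΩ·m = 1.66×10^-8 Ω·m
A = π(d/2)² = π(6.9500e-04 m)² = 1.5175e-06 m²
L = m/(density·A) = 0.407/(10400×1.5175e-06) = 25.79 m
R = ρL/A = (1.66×10^-8)(25.79)/(1.5175e-06) = 0.2821 Ω
P = I²R = (16.6)² × 0.2821 = 77.7 W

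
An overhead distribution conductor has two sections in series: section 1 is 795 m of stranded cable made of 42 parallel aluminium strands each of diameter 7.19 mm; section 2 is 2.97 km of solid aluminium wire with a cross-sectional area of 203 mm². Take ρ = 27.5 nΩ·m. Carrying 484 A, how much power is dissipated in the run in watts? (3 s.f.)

ρ = 27.5 nΩ·m = 2.75×10^-8 Ω·m
Section 1: A_strand = π(3.5950e-03)² = 4.060e-05 m²; R₁ = ρL/(N·A_s) = (2.75×10^-8)(795)/(42×4.060e-05) = 0.01282 Ω
Section 2: A = 203 mm² = 2.030e-04 m²
R₂ = (2.75×10^-8)(2970)/(2.030e-04) = 0.4023 Ω
R = R₁ + R₂ = 0.4152 Ω
P = I²R = (484)² × 0.4152 = 97300 W

97300 W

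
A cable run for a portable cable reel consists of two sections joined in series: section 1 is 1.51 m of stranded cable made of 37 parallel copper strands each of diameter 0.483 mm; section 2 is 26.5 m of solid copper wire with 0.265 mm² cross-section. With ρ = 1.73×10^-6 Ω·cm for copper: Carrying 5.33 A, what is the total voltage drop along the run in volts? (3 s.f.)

9.24 V

ρ = 1.73×10^-6 Ω·cm = 1.73×10^-8 Ω·m
Section 1: A_strand = π(2.4150e-04)² = 1.832e-07 m²; R₁ = ρL/(N·A_s) = (1.73×10^-8)(1.51)/(37×1.832e-07) = 0.003853 Ω
Section 2: A = 0.265 mm² = 2.650e-07 m²
R₂ = (1.73×10^-8)(26.5)/(2.650e-07) = 1.73 Ω
R = R₁ + R₂ = 1.734 Ω
V = IR = 5.33 × 1.734 = 9.24 V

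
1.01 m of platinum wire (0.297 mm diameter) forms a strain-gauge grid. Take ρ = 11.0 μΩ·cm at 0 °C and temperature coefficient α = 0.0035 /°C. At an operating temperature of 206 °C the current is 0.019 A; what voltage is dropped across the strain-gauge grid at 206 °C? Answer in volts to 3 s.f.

ρ = 11.0 μΩ·cm = 1.10×10^-7 Ω·m
A = π(d/2)² = π(1.4850e-04 m)² = 6.928e-08 m²
R₍0₎ = ρL/A = (1.10×10^-7)(1.01)/(6.928e-08) = 1.604 Ω
R₍206₎ = R₍0₎(1 + αΔT) = 1.604 × (1 + 0.0035×206) = 2.76 Ω
V = IR = 0.019 × 2.76 = 0.0524 V

0.0524 V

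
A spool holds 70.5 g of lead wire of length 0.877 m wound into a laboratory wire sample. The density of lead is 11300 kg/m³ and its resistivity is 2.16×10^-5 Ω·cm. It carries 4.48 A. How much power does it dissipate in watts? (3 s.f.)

0.534 W

ρ = 2.16×10^-5 Ω·cm = 2.16×10^-7 Ω·m
A = m/(density·L) = 0.0705/(11300×0.877) = 7.1140e-06 m²
R = ρL/A = (2.16×10^-7)(0.877)/(7.1140e-06) = 0.02663 Ω
P = I²R = (4.48)² × 0.02663 = 0.534 W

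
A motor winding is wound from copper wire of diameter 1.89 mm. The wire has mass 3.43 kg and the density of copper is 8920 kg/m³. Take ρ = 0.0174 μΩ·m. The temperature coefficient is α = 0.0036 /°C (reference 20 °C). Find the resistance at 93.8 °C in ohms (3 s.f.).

ρ = 0.0174 μΩ·m = 1.74×10^-8 Ω·m
A = π(d/2)² = π(9.4500e-04 m)² = 2.8055e-06 m²
L = m/(density·A) = 3.43/(8920×2.8055e-06) = 137.1 m
R = ρL/A = (1.74×10^-8)(137.1)/(2.8055e-06) = 0.8501 Ω
R(93.8 °C) = 0.8501 × (1 + 0.0036×73.8) = 1.08 Ω

1.08 Ω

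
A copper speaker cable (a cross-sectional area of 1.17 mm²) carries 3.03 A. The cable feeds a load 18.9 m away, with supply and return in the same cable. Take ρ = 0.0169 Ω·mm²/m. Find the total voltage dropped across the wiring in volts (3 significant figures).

1.65 V

ρ = 0.0169 Ω·mm²/m = 1.69×10^-8 Ω·m
A = 1.17 mm² = 1.170e-06 m²
Total conductor length (both ways) L = 2 × 18.9 = 37.8 m
R = ρL/A = (1.69×10^-8)(37.8)/(1.170e-06) = 0.546 Ω
V = IR = 3.03 × 0.546 = 1.65 V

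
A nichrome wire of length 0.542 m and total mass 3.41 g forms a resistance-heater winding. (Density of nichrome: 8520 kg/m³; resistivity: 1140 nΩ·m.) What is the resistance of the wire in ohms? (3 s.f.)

ρ = 1140 nΩ·m = 1.14×10^-6 Ω·m
A = m/(density·L) = 0.00341/(8520×0.542) = 7.3844e-07 m²
R = ρL/A = (1.14×10^-6)(0.542)/(7.3844e-07) = 0.837 Ω

0.837 Ω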